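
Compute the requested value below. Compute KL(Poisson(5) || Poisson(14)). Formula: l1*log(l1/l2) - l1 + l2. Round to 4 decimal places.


KL divergence for Poisson:
KL = l1*log(l1/l2) - l1 + l2.
l1 = 5, l2 = 14.
log(5/14) = -1.029619.
l1*log(l1/l2) = 5 * -1.029619 = -5.148097.
KL = -5.148097 - 5 + 14 = 3.8519

3.8519


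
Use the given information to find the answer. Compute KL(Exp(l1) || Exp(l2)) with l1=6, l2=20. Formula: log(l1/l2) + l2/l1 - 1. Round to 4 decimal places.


KL divergence for exponential family:
KL = log(l1/l2) + l2/l1 - 1.
log(6/20) = -1.203973.
20/6 = 3.333333.
KL = -1.203973 + 3.333333 - 1 = 1.1294

1.1294


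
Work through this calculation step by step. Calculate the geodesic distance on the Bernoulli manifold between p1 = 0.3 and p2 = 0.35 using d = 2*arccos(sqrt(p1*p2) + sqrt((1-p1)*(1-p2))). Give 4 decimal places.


Geodesic distance on Bernoulli manifold:
d(p1,p2) = 2*arccos(sqrt(p1*p2) + sqrt((1-p1)*(1-p2))).
sqrt(p1*p2) = sqrt(0.3*0.35) = 0.324037.
sqrt((1-p1)*(1-p2)) = sqrt(0.7*0.65) = 0.674537.
arg = 0.324037 + 0.674537 = 0.998574.
d = 2*arccos(0.998574) = 0.1068

0.1068


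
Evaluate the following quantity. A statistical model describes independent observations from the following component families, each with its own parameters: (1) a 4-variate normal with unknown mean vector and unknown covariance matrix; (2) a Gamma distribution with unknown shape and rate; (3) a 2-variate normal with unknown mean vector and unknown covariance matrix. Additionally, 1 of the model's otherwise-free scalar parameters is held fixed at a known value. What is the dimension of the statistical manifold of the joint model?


The dimension of a statistical manifold equals the number of free
(independent) real parameters of the model. For a product of independent
blocks the parameter counts add.
- 4-variate normal: 4 (mean) + 4*5/2 = 10 (symmetric covariance) = 14.
- Gamma (shape, rate): 2.
- 2-variate normal: 2 (mean) + 2*3/2 = 3 (symmetric covariance) = 5.
Total = 14 + 2 + 5 = 21.
1 parameter(s) fixed at known values: 21 - 1 = 20.
Dimension = 20

20


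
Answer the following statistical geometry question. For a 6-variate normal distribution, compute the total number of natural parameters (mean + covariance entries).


Exponential family dimension calculation:
For 6-dim MVN: mean has 6 params, covariance has 6*7/2 = 21 unique entries.
Total dim = 6 + 21 = 27.

27


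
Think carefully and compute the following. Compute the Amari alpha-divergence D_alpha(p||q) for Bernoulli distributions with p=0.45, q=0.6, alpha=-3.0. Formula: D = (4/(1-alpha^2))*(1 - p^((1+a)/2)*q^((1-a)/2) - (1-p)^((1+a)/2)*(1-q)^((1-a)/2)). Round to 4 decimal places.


Amari alpha-divergence:
D = (4/(1-alpha^2))*(1 - p^((1+a)/2)*q^((1-a)/2) - (1-p)^((1+a)/2)*(1-q)^((1-a)/2)).
alpha = -3.0, p = 0.45, q = 0.6.
e1 = (1+alpha)/2 = -1.0, e2 = (1-alpha)/2 = 2.0.
t1 = p^e1 * q^e2 = 0.45^-1.0 * 0.6^2.0 = 0.8.
t2 = (1-p)^e1 * (1-q)^e2 = 0.55^-1.0 * 0.4^2.0 = 0.290909.
4/(1-alpha^2) = -0.5.
D = -0.5*(1 - 0.8 - 0.290909) = 0.0455

0.0455


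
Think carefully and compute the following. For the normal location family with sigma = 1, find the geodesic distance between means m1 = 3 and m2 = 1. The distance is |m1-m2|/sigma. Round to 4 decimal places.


On the fixed-variance normal subfamily, geodesic distance = |m1-m2|/sigma.
|3 - 1| = 2.
sigma = 1.
d = 2/1 = 2.0000

2.0000


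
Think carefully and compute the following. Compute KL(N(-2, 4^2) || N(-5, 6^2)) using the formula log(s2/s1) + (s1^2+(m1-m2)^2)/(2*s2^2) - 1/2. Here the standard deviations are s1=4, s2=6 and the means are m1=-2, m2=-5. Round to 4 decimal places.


KL divergence between normal distributions:
KL = log(s2/s1) + (s1^2 + (m1-m2)^2)/(2*s2^2) - 1/2.
log(6/4) = 0.405465.
(4^2 + (-2--5)^2)/(2*6^2) = (16 + 9)/72 = 0.347222.
KL = 0.405465 + 0.347222 - 0.5 = 0.2527

0.2527


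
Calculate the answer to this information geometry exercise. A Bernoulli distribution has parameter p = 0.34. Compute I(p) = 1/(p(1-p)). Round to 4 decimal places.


For Bernoulli(p), Fisher information is I(p) = 1/(p*(1-p)).
p = 0.34, 1-p = 0.66.
p*(1-p) = 0.2244.
I(p) = 1/0.2244 = 4.4563

4.4563


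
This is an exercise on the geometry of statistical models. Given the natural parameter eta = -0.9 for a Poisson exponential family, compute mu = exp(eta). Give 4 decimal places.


Expectation parameter for Poisson exponential family:
mu = exp(eta).
eta = -0.9.
mu = exp(-0.9) = 0.4066

0.4066


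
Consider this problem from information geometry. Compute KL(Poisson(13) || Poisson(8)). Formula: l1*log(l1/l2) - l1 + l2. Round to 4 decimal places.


KL divergence for Poisson:
KL = l1*log(l1/l2) - l1 + l2.
l1 = 13, l2 = 8.
log(13/8) = 0.485508.
l1*log(l1/l2) = 13 * 0.485508 = 6.311602.
KL = 6.311602 - 13 + 8 = 1.3116

1.3116


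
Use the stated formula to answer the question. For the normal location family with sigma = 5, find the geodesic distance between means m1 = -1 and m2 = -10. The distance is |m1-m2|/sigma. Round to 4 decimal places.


On the fixed-variance normal subfamily, geodesic distance = |m1-m2|/sigma.
|-1 - -10| = 9.
sigma = 5.
d = 9/5 = 1.8000

1.8000


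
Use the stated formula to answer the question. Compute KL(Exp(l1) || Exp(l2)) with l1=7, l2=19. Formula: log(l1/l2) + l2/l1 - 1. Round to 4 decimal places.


KL divergence for exponential family:
KL = log(l1/l2) + l2/l1 - 1.
log(7/19) = -0.998529.
19/7 = 2.714286.
KL = -0.998529 + 2.714286 - 1 = 0.7158

0.7158


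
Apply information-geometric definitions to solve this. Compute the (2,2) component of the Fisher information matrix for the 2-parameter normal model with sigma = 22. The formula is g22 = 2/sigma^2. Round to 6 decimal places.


For the 2-parameter normal family, the Fisher metric has:
  g11 = 1/sigma^2, g22 = 2/sigma^2.
sigma = 22, sigma^2 = 484.
g22 = 0.004132

0.004132


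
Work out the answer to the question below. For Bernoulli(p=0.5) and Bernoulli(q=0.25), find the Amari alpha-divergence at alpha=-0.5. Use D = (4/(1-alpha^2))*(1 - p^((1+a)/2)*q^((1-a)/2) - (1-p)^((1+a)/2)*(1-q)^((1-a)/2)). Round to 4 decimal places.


Amari alpha-divergence:
D = (4/(1-alpha^2))*(1 - p^((1+a)/2)*q^((1-a)/2) - (1-p)^((1+a)/2)*(1-q)^((1-a)/2)).
alpha = -0.5, p = 0.5, q = 0.25.
e1 = (1+alpha)/2 = 0.25, e2 = (1-alpha)/2 = 0.75.
t1 = p^e1 * q^e2 = 0.5^0.25 * 0.25^0.75 = 0.297302.
t2 = (1-p)^e1 * (1-q)^e2 = 0.5^0.25 * 0.75^0.75 = 0.677702.
4/(1-alpha^2) = 5.333333.
D = 5.333333*(1 - 0.297302 - 0.677702) = 0.1333

0.1333


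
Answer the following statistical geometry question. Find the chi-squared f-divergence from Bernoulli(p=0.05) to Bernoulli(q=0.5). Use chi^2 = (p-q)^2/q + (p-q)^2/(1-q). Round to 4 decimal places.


Chi-squared divergence between Bernoulli distributions:
chi^2 = (p-q)^2/q + (p-q)^2/(1-q).
p = 0.05, q = 0.5, p-q = -0.45.
(p-q)^2 = 0.2025.
term1 = 0.2025/0.5 = 0.405.
term2 = 0.2025/0.5 = 0.405.
chi^2 = 0.405 + 0.405 = 0.8100

0.8100


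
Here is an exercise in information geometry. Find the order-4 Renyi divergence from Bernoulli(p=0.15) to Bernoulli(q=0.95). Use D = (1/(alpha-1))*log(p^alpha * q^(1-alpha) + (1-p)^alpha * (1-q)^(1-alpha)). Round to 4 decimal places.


Renyi divergence of order alpha between Bernoulli distributions:
D = (1/(alpha-1))*log(p^alpha * q^(1-alpha) + (1-p)^alpha * (1-q)^(1-alpha)).
alpha = 4, p = 0.15, q = 0.95.
p^alpha * q^(1-alpha) = 0.15^4 * 0.95^-3 = 0.00059.
(1-p)^alpha * (1-q)^(1-alpha) = 0.85^4 * 0.05^-3 = 4176.05.
sum = 0.00059 + 4176.05 = 4176.05059.
D = (1/3)*log(4176.05059) = 2.7790

2.7790


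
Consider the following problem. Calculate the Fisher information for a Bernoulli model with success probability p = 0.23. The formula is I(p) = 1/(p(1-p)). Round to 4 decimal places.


For Bernoulli(p), Fisher information is I(p) = 1/(p*(1-p)).
p = 0.23, 1-p = 0.77.
p*(1-p) = 0.1771.
I(p) = 1/0.1771 = 5.6465

5.6465


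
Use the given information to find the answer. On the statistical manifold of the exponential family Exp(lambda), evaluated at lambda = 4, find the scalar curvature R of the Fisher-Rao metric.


This family has a single free parameter, so its statistical manifold
is 1-dimensional. The Riemann curvature tensor of any 1-dimensional
Riemannian manifold vanishes identically, so R = 0.

0


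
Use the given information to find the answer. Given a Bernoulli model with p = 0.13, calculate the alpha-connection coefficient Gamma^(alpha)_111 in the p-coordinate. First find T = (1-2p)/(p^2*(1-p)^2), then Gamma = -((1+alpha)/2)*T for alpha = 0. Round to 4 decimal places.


Skewness (Amari-Chentsov) tensor: T = (1-2p)/(p^2*(1-p)^2).
p = 0.13, 1-2p = 0.74, p^2 = 0.0169, (1-p)^2 = 0.7569.
T = 0.74/(0.0169 * 0.7569) = 57.850419.
In the p-coordinate, Gamma^(alpha) = Gamma^(0) - (alpha/2)*T with Gamma^(0) = (1/2)*g'(p) = -T/2,
so Gamma^(alpha) = -((1+alpha)/2)*T.
alpha = 0, -(1+alpha)/2 = -0.5.
Gamma = -0.5 * 57.850419 = -28.9252

-28.9252


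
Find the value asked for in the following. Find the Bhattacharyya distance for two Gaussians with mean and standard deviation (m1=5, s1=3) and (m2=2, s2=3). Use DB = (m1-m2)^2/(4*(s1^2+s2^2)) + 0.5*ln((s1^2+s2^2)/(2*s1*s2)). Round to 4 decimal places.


Bhattacharyya distance between two Gaussians:
DB = (m1-m2)^2/(4*(s1^2+s2^2)) + (1/2)*ln((s1^2+s2^2)/(2*s1*s2)).
(m1-m2)^2 = (3)^2 = 9.
s1^2+s2^2 = 9 + 9 = 18.
term1 = 9/72 = 0.125.
term2 = 0.5*ln(18/18.0) = 0.0.
DB = 0.125 + 0.0 = 0.1250

0.1250


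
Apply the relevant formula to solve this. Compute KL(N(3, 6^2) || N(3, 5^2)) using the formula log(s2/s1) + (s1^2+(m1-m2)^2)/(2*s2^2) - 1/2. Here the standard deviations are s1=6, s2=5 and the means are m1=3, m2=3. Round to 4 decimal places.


KL divergence between normal distributions:
KL = log(s2/s1) + (s1^2 + (m1-m2)^2)/(2*s2^2) - 1/2.
log(5/6) = -0.182322.
(6^2 + (3-3)^2)/(2*5^2) = (36 + 0)/50 = 0.72.
KL = -0.182322 + 0.72 - 0.5 = 0.0377

0.0377


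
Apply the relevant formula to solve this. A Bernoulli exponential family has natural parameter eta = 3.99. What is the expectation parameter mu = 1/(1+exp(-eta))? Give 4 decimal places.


Dual coordinate (expectation parameter) for Bernoulli:
mu = 1/(1+exp(-eta)).
eta = 3.99.
exp(-eta) = exp(-3.99) = 0.0185.
mu = 1/(1+0.0185) = 0.9818

0.9818


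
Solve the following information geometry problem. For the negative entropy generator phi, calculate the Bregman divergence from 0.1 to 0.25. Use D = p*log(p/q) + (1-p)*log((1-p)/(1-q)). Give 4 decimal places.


Bregman divergence with negative entropy generator:
D = p*log(p/q) + (1-p)*log((1-p)/(1-q)).
p = 0.1, q = 0.25.
p*log(p/q) = 0.1*log(0.1/0.25) = -0.091629.
(1-p)*log((1-p)/(1-q)) = 0.9*log(0.9/0.75) = 0.164089.
D = -0.091629 + 0.164089 = 0.0725

0.0725


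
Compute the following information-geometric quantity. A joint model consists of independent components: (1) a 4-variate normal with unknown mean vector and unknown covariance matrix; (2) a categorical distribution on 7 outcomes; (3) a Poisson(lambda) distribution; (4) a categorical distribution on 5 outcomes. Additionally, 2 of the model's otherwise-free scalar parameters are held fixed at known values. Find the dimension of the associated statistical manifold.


The dimension of a statistical manifold equals the number of free
(independent) real parameters of the model. For a product of independent
blocks the parameter counts add.
- 4-variate normal: 4 (mean) + 4*5/2 = 10 (symmetric covariance) = 14.
- categorical on 7 outcomes (probabilities sum to 1): 7-1 = 6.
- Poisson (lambda): 1.
- categorical on 5 outcomes (probabilities sum to 1): 5-1 = 4.
Total = 14 + 6 + 1 + 4 = 25.
2 parameter(s) fixed at known values: 25 - 2 = 23.
Dimension = 23

23


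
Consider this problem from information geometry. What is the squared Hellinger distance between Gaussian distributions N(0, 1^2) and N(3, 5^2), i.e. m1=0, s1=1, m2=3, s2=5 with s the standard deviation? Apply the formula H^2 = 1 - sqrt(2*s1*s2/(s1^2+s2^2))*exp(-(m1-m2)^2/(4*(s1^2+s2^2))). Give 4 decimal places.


Squared Hellinger distance for Gaussians:
H^2 = 1 - sqrt(2*s1*s2/(s1^2+s2^2)) * exp(-(m1-m2)^2/(4*(s1^2+s2^2))).
s1^2 = 1, s2^2 = 25, s1^2+s2^2 = 26.
sqrt(2*1*5/(26)) = 0.620174.
(m1-m2)^2 = (-3)^2 = 9.
exp(-9/(4*26)) = exp(-0.086538) = 0.9171.
H^2 = 1 - 0.620174*0.9171 = 0.4312

0.4312


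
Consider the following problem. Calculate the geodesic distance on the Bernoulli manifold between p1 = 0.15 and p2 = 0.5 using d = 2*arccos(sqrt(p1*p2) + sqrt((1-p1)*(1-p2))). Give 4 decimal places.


Geodesic distance on Bernoulli manifold:
d(p1,p2) = 2*arccos(sqrt(p1*p2) + sqrt((1-p1)*(1-p2))).
sqrt(p1*p2) = sqrt(0.15*0.5) = 0.273861.
sqrt((1-p1)*(1-p2)) = sqrt(0.85*0.5) = 0.65192.
arg = 0.273861 + 0.65192 = 0.925782.
d = 2*arccos(0.925782) = 0.7754

0.7754


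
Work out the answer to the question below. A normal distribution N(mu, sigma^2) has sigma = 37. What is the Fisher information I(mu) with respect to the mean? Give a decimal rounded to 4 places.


The Fisher information for the mean of a normal distribution is I(mu) = 1/sigma^2.
sigma = 37, so sigma^2 = 1369.
I(mu) = 1/1369 = 0.0007

0.0007


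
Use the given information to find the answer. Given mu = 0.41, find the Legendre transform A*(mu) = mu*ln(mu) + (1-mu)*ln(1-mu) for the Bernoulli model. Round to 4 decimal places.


Legendre transform for Bernoulli:
A*(mu) = mu*log(mu) + (1-mu)*log(1-mu).
mu = 0.41, 1-mu = 0.59.
mu*log(mu) = 0.41*log(0.41) = -0.365555.
(1-mu)*log(1-mu) = 0.59*log(0.59) = -0.311303.
A* = -0.365555 + -0.311303 = -0.6769

-0.6769


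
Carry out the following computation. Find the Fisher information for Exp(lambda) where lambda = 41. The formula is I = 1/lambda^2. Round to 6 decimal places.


Fisher information for exponential: I(lambda) = 1/lambda^2.
lambda = 41, lambda^2 = 1681.
I = 1/1681 = 0.000595

0.000595


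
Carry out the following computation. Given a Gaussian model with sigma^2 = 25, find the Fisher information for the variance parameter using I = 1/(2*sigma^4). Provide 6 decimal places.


Fisher information for variance: I(sigma^2) = 1/(2*sigma^4).
sigma^2 = 25, so sigma^4 = 625.
I = 1/(2*625) = 1/1250 = 0.000800

0.000800


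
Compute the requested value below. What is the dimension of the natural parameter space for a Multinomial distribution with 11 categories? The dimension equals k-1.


Exponential family dimension calculation:
For Multinomial with k=11 categories, dim = k-1 = 10.

10


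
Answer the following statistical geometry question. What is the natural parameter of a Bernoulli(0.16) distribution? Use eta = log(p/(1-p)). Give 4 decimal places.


Natural parameter for Bernoulli: eta = log(p/(1-p)).
p = 0.16, 1-p = 0.84.
p/(1-p) = 0.190476.
eta = log(0.190476) = -1.6582

-1.6582


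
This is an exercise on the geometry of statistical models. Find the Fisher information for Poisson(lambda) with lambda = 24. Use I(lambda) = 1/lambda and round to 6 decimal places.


Fisher information for Poisson: I(lambda) = 1/lambda.
lambda = 24.
I(lambda) = 1/24 = 0.041667

0.041667


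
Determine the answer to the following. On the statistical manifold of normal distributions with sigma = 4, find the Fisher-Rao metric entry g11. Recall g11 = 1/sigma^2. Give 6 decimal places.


For the 2-parameter normal family, the Fisher metric has:
  g11 = 1/sigma^2, g22 = 2/sigma^2.
sigma = 4, sigma^2 = 16.
g11 = 0.062500

0.062500


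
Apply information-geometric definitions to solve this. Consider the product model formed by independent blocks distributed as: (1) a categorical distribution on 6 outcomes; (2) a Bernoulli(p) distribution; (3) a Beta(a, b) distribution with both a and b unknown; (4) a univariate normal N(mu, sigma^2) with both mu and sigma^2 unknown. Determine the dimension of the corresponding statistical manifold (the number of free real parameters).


The dimension of a statistical manifold equals the number of free
(independent) real parameters of the model. For a product of independent
blocks the parameter counts add.
- categorical on 6 outcomes (probabilities sum to 1): 6-1 = 5.
- Bernoulli (p): 1.
- Beta (a, b): 2.
- normal (mu, sigma^2): 2.
Total = 5 + 1 + 2 + 2 = 10.
Dimension = 10

10


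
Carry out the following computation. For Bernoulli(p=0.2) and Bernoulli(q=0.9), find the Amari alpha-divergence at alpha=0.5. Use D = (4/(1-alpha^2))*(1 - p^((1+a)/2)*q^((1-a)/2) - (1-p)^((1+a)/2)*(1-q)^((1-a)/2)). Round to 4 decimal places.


Amari alpha-divergence:
D = (4/(1-alpha^2))*(1 - p^((1+a)/2)*q^((1-a)/2) - (1-p)^((1+a)/2)*(1-q)^((1-a)/2)).
alpha = 0.5, p = 0.2, q = 0.9.
e1 = (1+alpha)/2 = 0.75, e2 = (1-alpha)/2 = 0.25.
t1 = p^e1 * q^e2 = 0.2^0.75 * 0.9^0.25 = 0.291295.
t2 = (1-p)^e1 * (1-q)^e2 = 0.8^0.75 * 0.1^0.25 = 0.475683.
4/(1-alpha^2) = 5.333333.
D = 5.333333*(1 - 0.291295 - 0.475683) = 1.2428

1.2428


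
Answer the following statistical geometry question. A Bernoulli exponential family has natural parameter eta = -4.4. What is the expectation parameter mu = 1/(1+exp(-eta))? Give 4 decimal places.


Dual coordinate (expectation parameter) for Bernoulli:
mu = 1/(1+exp(-eta)).
eta = -4.4.
exp(-eta) = exp(4.4) = 81.450869.
mu = 1/(1+81.450869) = 0.0121

0.0121


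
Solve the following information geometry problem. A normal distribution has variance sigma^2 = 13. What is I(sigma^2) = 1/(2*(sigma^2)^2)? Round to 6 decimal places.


Fisher information for variance: I(sigma^2) = 1/(2*sigma^4).
sigma^2 = 13, so sigma^4 = 169.
I = 1/(2*169) = 1/338 = 0.002959

0.002959


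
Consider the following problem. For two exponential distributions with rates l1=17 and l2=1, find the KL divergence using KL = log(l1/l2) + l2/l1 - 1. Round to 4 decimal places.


KL divergence for exponential family:
KL = log(l1/l2) + l2/l1 - 1.
log(17/1) = 2.833213.
1/17 = 0.058824.
KL = 2.833213 + 0.058824 - 1 = 1.8920

1.8920


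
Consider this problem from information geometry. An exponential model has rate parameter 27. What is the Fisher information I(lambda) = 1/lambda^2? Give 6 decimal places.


Fisher information for exponential: I(lambda) = 1/lambda^2.
lambda = 27, lambda^2 = 729.
I = 1/729 = 0.001372

0.001372


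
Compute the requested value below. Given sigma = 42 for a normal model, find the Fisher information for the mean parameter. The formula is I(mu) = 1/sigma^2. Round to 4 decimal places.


The Fisher information for the mean of a normal distribution is I(mu) = 1/sigma^2.
sigma = 42, so sigma^2 = 1764.
I(mu) = 1/1764 = 0.0006

0.0006


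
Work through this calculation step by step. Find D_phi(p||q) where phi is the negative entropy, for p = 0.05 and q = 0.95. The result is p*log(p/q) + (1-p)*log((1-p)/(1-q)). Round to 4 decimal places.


Bregman divergence with negative entropy generator:
D = p*log(p/q) + (1-p)*log((1-p)/(1-q)).
p = 0.05, q = 0.95.
p*log(p/q) = 0.05*log(0.05/0.95) = -0.147222.
(1-p)*log((1-p)/(1-q)) = 0.95*log(0.95/0.05) = 2.797217.
D = -0.147222 + 2.797217 = 2.6500

2.6500


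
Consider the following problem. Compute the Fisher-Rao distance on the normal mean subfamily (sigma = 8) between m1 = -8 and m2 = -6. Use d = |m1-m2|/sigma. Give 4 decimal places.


On the fixed-variance normal subfamily, geodesic distance = |m1-m2|/sigma.
|-8 - -6| = 2.
sigma = 8.
d = 2/8 = 0.2500

0.2500


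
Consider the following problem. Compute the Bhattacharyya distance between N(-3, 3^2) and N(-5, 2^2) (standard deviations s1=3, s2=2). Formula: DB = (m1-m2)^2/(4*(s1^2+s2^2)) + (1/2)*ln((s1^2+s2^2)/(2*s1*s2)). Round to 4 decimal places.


Bhattacharyya distance between two Gaussians:
DB = (m1-m2)^2/(4*(s1^2+s2^2)) + (1/2)*ln((s1^2+s2^2)/(2*s1*s2)).
(m1-m2)^2 = (2)^2 = 4.
s1^2+s2^2 = 9 + 4 = 13.
term1 = 4/52 = 0.076923.
term2 = 0.5*ln(13/12.0) = 0.040021.
DB = 0.076923 + 0.040021 = 0.1169

0.1169


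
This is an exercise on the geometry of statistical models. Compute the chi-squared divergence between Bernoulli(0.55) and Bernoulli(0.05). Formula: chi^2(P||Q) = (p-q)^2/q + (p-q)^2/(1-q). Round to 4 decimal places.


Chi-squared divergence between Bernoulli distributions:
chi^2 = (p-q)^2/q + (p-q)^2/(1-q).
p = 0.55, q = 0.05, p-q = 0.5.
(p-q)^2 = 0.25.
term1 = 0.25/0.05 = 5.0.
term2 = 0.25/0.95 = 0.263158.
chi^2 = 5.0 + 0.263158 = 5.2632

5.2632


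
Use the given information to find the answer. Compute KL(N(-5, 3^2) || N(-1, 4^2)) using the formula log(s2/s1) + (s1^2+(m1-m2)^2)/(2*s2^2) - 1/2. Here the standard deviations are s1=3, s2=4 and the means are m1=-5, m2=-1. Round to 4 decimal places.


KL divergence between normal distributions:
KL = log(s2/s1) + (s1^2 + (m1-m2)^2)/(2*s2^2) - 1/2.
log(4/3) = 0.287682.
(3^2 + (-5--1)^2)/(2*4^2) = (9 + 16)/32 = 0.78125.
KL = 0.287682 + 0.78125 - 0.5 = 0.5689

0.5689


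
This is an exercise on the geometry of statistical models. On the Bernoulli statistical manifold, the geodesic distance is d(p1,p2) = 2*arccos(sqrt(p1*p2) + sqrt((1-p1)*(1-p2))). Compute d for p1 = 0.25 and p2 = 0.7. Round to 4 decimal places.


Geodesic distance on Bernoulli manifold:
d(p1,p2) = 2*arccos(sqrt(p1*p2) + sqrt((1-p1)*(1-p2))).
sqrt(p1*p2) = sqrt(0.25*0.7) = 0.41833.
sqrt((1-p1)*(1-p2)) = sqrt(0.75*0.3) = 0.474342.
arg = 0.41833 + 0.474342 = 0.892672.
d = 2*arccos(0.892672) = 0.9351

0.9351


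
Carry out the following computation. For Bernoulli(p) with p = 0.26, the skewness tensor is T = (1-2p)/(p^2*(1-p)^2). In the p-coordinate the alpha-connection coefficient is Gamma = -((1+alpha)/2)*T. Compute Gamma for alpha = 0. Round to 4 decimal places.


Skewness (Amari-Chentsov) tensor: T = (1-2p)/(p^2*(1-p)^2).
p = 0.26, 1-2p = 0.48, p^2 = 0.0676, (1-p)^2 = 0.5476.
T = 0.48/(0.0676 * 0.5476) = 12.966749.
In the p-coordinate, Gamma^(alpha) = Gamma^(0) - (alpha/2)*T with Gamma^(0) = (1/2)*g'(p) = -T/2,
so Gamma^(alpha) = -((1+alpha)/2)*T.
alpha = 0, -(1+alpha)/2 = -0.5.
Gamma = -0.5 * 12.966749 = -6.4834

-6.4834


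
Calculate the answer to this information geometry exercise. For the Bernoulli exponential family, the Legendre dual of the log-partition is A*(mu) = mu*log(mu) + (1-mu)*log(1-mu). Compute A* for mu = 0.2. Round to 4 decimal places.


Legendre transform for Bernoulli:
A*(mu) = mu*log(mu) + (1-mu)*log(1-mu).
mu = 0.2, 1-mu = 0.8.
mu*log(mu) = 0.2*log(0.2) = -0.321888.
(1-mu)*log(1-mu) = 0.8*log(0.8) = -0.178515.
A* = -0.321888 + -0.178515 = -0.5004

-0.5004


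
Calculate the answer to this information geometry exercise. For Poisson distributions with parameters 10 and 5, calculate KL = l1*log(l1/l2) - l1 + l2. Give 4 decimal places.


KL divergence for Poisson:
KL = l1*log(l1/l2) - l1 + l2.
l1 = 10, l2 = 5.
log(10/5) = 0.693147.
l1*log(l1/l2) = 10 * 0.693147 = 6.931472.
KL = 6.931472 - 10 + 5 = 1.9315

1.9315


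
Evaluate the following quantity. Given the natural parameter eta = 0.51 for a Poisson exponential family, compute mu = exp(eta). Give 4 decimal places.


Expectation parameter for Poisson exponential family:
mu = exp(eta).
eta = 0.51.
mu = exp(0.51) = 1.6653

1.6653


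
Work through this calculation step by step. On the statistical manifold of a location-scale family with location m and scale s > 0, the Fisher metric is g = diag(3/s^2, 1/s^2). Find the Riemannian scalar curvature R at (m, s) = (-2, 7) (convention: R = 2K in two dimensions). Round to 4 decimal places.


The metric has the form g = (A dm^2 + B ds^2)/s^2 with A = 3, B = 1.
Substitute u = sqrt(A/B)*m: g = B*(du^2 + ds^2)/s^2, i.e. B times the
Poincare upper half-plane metric, which has constant Gaussian curvature -1.
Scaling a 2D metric by a constant c divides the Gaussian curvature by c,
so K = -1/B = -1/(1) = -1.0000 everywhere (the point (m, s) = (-2, 7) is irrelevant:
the curvature is constant).
Scalar curvature in dimension 2: R = 2K = -2/(1) = -2.0000.

-2.0000


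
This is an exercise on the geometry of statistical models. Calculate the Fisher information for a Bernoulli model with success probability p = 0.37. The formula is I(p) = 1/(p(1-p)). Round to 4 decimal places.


For Bernoulli(p), Fisher information is I(p) = 1/(p*(1-p)).
p = 0.37, 1-p = 0.63.
p*(1-p) = 0.2331.
I(p) = 1/0.2331 = 4.2900

4.2900


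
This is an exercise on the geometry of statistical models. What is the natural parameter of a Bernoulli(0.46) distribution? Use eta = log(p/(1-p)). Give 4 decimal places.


Natural parameter for Bernoulli: eta = log(p/(1-p)).
p = 0.46, 1-p = 0.54.
p/(1-p) = 0.851852.
eta = log(0.851852) = -0.1603

-0.1603


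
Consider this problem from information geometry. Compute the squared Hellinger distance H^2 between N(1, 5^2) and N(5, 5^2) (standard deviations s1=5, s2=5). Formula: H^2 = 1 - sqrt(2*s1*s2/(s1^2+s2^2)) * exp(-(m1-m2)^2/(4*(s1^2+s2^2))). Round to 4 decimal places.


Squared Hellinger distance for Gaussians:
H^2 = 1 - sqrt(2*s1*s2/(s1^2+s2^2)) * exp(-(m1-m2)^2/(4*(s1^2+s2^2))).
s1^2 = 25, s2^2 = 25, s1^2+s2^2 = 50.
sqrt(2*5*5/(50)) = 1.0.
(m1-m2)^2 = (-4)^2 = 16.
exp(-16/(4*50)) = exp(-0.08) = 0.923116.
H^2 = 1 - 1.0*0.923116 = 0.0769

0.0769


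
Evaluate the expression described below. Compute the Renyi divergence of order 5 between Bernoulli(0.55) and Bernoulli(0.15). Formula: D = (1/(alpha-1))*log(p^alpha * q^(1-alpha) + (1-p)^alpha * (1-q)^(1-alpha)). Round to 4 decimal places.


Renyi divergence of order alpha between Bernoulli distributions:
D = (1/(alpha-1))*log(p^alpha * q^(1-alpha) + (1-p)^alpha * (1-q)^(1-alpha)).
alpha = 5, p = 0.55, q = 0.15.
p^alpha * q^(1-alpha) = 0.55^5 * 0.15^-4 = 99.414198.
(1-p)^alpha * (1-q)^(1-alpha) = 0.45^5 * 0.85^-4 = 0.03535.
sum = 99.414198 + 0.03535 = 99.449547.
D = (1/4)*log(99.449547) = 1.1499

1.1499


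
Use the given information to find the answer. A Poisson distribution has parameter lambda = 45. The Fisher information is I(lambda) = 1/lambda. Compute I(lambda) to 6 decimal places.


Fisher information for Poisson: I(lambda) = 1/lambda.
lambda = 45.
I(lambda) = 1/45 = 0.022222

0.022222


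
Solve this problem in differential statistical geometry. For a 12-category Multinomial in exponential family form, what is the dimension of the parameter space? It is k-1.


Exponential family dimension calculation:
For Multinomial with k=12 categories, dim = k-1 = 11.

11


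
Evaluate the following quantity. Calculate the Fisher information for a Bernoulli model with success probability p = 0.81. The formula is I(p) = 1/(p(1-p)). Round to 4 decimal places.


For Bernoulli(p), Fisher information is I(p) = 1/(p*(1-p)).
p = 0.81, 1-p = 0.19.
p*(1-p) = 0.1539.
I(p) = 1/0.1539 = 6.4977

6.4977


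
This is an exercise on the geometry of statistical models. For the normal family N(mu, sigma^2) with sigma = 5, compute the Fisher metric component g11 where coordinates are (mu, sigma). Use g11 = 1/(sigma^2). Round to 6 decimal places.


For the 2-parameter normal family, the Fisher metric has:
  g11 = 1/sigma^2, g22 = 2/sigma^2.
sigma = 5, sigma^2 = 25.
g11 = 0.040000

0.040000


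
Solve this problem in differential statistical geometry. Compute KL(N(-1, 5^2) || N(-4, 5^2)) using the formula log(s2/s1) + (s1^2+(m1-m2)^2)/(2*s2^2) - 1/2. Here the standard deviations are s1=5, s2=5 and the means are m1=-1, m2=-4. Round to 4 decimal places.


KL divergence between normal distributions:
KL = log(s2/s1) + (s1^2 + (m1-m2)^2)/(2*s2^2) - 1/2.
log(5/5) = 0.0.
(5^2 + (-1--4)^2)/(2*5^2) = (25 + 9)/50 = 0.68.
KL = 0.0 + 0.68 - 0.5 = 0.1800

0.1800


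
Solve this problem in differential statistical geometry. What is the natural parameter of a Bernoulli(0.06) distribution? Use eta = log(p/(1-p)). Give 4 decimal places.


Natural parameter for Bernoulli: eta = log(p/(1-p)).
p = 0.06, 1-p = 0.94.
p/(1-p) = 0.06383.
eta = log(0.06383) = -2.7515

-2.7515


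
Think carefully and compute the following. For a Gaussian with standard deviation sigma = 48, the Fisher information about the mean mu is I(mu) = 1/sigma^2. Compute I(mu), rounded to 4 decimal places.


The Fisher information for the mean of a normal distribution is I(mu) = 1/sigma^2.
sigma = 48, so sigma^2 = 2304.
I(mu) = 1/2304 = 0.0004

0.0004


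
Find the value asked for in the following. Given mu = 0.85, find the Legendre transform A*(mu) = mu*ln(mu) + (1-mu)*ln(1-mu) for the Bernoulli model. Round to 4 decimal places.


Legendre transform for Bernoulli:
A*(mu) = mu*log(mu) + (1-mu)*log(1-mu).
mu = 0.85, 1-mu = 0.15.
mu*log(mu) = 0.85*log(0.85) = -0.138141.
(1-mu)*log(1-mu) = 0.15*log(0.15) = -0.284568.
A* = -0.138141 + -0.284568 = -0.4227

-0.4227


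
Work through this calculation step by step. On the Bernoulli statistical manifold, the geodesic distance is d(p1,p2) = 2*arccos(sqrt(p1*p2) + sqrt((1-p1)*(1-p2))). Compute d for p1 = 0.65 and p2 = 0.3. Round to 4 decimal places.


Geodesic distance on Bernoulli manifold:
d(p1,p2) = 2*arccos(sqrt(p1*p2) + sqrt((1-p1)*(1-p2))).
sqrt(p1*p2) = sqrt(0.65*0.3) = 0.441588.
sqrt((1-p1)*(1-p2)) = sqrt(0.35*0.7) = 0.494975.
arg = 0.441588 + 0.494975 = 0.936563.
d = 2*arccos(0.936563) = 0.7162

0.7162


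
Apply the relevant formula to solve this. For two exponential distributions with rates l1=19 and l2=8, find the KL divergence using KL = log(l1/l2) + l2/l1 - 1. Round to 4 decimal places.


KL divergence for exponential family:
KL = log(l1/l2) + l2/l1 - 1.
log(19/8) = 0.864997.
8/19 = 0.421053.
KL = 0.864997 + 0.421053 - 1 = 0.2861

0.2861


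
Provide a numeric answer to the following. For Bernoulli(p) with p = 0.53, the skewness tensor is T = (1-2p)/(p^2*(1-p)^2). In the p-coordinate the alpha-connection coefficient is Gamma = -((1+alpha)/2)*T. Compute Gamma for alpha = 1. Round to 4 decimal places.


Skewness (Amari-Chentsov) tensor: T = (1-2p)/(p^2*(1-p)^2).
p = 0.53, 1-2p = -0.06, p^2 = 0.2809, (1-p)^2 = 0.2209.
T = -0.06/(0.2809 * 0.2209) = -0.96695.
In the p-coordinate, Gamma^(alpha) = Gamma^(0) - (alpha/2)*T with Gamma^(0) = (1/2)*g'(p) = -T/2,
so Gamma^(alpha) = -((1+alpha)/2)*T.
alpha = 1, -(1+alpha)/2 = -1.0.
Gamma = -1.0 * -0.96695 = 0.9669

0.9669


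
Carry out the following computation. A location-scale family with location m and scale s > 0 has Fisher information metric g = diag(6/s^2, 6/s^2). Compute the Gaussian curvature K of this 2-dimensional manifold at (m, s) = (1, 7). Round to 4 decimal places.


The metric has the form g = (A dm^2 + B ds^2)/s^2 with A = 6, B = 6.
Substitute u = sqrt(A/B)*m: g = B*(du^2 + ds^2)/s^2, i.e. B times the
Poincare upper half-plane metric, which has constant Gaussian curvature -1.
Scaling a 2D metric by a constant c divides the Gaussian curvature by c,
so K = -1/B = -1/(6) = -0.1667 everywhere (the point (m, s) = (1, 7) is irrelevant:
the curvature is constant).
The requested Gaussian curvature is K = -0.1667.

-0.1667


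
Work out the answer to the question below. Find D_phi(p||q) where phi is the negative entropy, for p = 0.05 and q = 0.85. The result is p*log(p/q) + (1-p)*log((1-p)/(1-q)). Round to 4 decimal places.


Bregman divergence with negative entropy generator:
D = p*log(p/q) + (1-p)*log((1-p)/(1-q)).
p = 0.05, q = 0.85.
p*log(p/q) = 0.05*log(0.05/0.85) = -0.141661.
(1-p)*log((1-p)/(1-q)) = 0.95*log(0.95/0.15) = 1.753535.
D = -0.141661 + 1.753535 = 1.6119

1.6119


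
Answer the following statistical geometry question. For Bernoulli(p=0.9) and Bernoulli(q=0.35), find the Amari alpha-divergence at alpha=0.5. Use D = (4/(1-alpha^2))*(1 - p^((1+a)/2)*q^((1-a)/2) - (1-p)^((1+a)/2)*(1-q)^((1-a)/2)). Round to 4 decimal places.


Amari alpha-divergence:
D = (4/(1-alpha^2))*(1 - p^((1+a)/2)*q^((1-a)/2) - (1-p)^((1+a)/2)*(1-q)^((1-a)/2)).
alpha = 0.5, p = 0.9, q = 0.35.
e1 = (1+alpha)/2 = 0.75, e2 = (1-alpha)/2 = 0.25.
t1 = p^e1 * q^e2 = 0.9^0.75 * 0.35^0.25 = 0.710721.
t2 = (1-p)^e1 * (1-q)^e2 = 0.1^0.75 * 0.65^0.25 = 0.159672.
4/(1-alpha^2) = 5.333333.
D = 5.333333*(1 - 0.710721 - 0.159672) = 0.6912

0.6912


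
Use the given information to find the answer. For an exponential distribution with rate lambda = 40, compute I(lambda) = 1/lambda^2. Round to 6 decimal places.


Fisher information for exponential: I(lambda) = 1/lambda^2.
lambda = 40, lambda^2 = 1600.
I = 1/1600 = 0.000625

0.000625


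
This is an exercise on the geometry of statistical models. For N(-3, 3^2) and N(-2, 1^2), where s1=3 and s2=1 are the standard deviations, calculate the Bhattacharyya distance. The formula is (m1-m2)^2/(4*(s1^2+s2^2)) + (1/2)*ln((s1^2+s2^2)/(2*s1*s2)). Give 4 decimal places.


Bhattacharyya distance between two Gaussians:
DB = (m1-m2)^2/(4*(s1^2+s2^2)) + (1/2)*ln((s1^2+s2^2)/(2*s1*s2)).
(m1-m2)^2 = (-1)^2 = 1.
s1^2+s2^2 = 9 + 1 = 10.
term1 = 1/40 = 0.025.
term2 = 0.5*ln(10/6.0) = 0.255413.
DB = 0.025 + 0.255413 = 0.2804

0.2804


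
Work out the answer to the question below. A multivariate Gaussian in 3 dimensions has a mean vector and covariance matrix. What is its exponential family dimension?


Exponential family dimension calculation:
For 3-dim MVN: mean has 3 params, covariance has 3*4/2 = 6 unique entries.
Total dim = 3 + 6 = 9.

9


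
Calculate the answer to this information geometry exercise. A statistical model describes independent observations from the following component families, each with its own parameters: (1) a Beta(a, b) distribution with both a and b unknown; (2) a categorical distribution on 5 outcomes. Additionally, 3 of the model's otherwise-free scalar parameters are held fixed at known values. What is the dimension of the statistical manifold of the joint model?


The dimension of a statistical manifold equals the number of free
(independent) real parameters of the model. For a product of independent
blocks the parameter counts add.
- Beta (a, b): 2.
- categorical on 5 outcomes (probabilities sum to 1): 5-1 = 4.
Total = 2 + 4 = 6.
3 parameter(s) fixed at known values: 6 - 3 = 3.
Dimension = 3

3


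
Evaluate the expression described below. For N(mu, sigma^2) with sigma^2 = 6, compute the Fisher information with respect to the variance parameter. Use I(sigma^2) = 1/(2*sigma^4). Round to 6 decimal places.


Fisher information for variance: I(sigma^2) = 1/(2*sigma^4).
sigma^2 = 6, so sigma^4 = 36.
I = 1/(2*36) = 1/72 = 0.013889

0.013889


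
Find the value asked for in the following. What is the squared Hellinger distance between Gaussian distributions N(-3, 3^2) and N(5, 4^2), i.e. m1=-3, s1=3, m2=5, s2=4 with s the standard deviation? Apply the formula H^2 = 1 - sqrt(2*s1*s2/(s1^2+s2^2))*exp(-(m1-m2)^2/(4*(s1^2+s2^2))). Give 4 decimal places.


Squared Hellinger distance for Gaussians:
H^2 = 1 - sqrt(2*s1*s2/(s1^2+s2^2)) * exp(-(m1-m2)^2/(4*(s1^2+s2^2))).
s1^2 = 9, s2^2 = 16, s1^2+s2^2 = 25.
sqrt(2*3*4/(25)) = 0.979796.
(m1-m2)^2 = (-8)^2 = 64.
exp(-64/(4*25)) = exp(-0.64) = 0.527292.
H^2 = 1 - 0.979796*0.527292 = 0.4834

0.4834


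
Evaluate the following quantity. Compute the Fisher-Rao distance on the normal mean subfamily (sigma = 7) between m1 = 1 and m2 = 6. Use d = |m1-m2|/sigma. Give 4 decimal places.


On the fixed-variance normal subfamily, geodesic distance = |m1-m2|/sigma.
|1 - 6| = 5.
sigma = 7.
d = 5/7 = 0.7143

0.7143


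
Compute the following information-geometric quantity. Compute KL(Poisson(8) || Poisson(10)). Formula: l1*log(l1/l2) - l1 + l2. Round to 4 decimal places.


KL divergence for Poisson:
KL = l1*log(l1/l2) - l1 + l2.
l1 = 8, l2 = 10.
log(8/10) = -0.223144.
l1*log(l1/l2) = 8 * -0.223144 = -1.785148.
KL = -1.785148 - 8 + 10 = 0.2149

0.2149


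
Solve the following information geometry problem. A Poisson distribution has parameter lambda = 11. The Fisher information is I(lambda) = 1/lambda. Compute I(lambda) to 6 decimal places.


Fisher information for Poisson: I(lambda) = 1/lambda.
lambda = 11.
I(lambda) = 1/11 = 0.090909

0.090909


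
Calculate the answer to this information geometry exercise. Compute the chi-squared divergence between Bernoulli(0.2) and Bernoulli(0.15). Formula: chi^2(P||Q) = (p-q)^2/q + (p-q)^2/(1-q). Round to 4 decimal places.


Chi-squared divergence between Bernoulli distributions:
chi^2 = (p-q)^2/q + (p-q)^2/(1-q).
p = 0.2, q = 0.15, p-q = 0.05.
(p-q)^2 = 0.0025.
term1 = 0.0025/0.15 = 0.016667.
term2 = 0.0025/0.85 = 0.002941.
chi^2 = 0.016667 + 0.002941 = 0.0196

0.0196


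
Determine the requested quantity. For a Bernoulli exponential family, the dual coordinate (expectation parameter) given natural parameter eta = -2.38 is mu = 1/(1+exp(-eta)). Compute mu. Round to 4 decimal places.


Dual coordinate (expectation parameter) for Bernoulli:
mu = 1/(1+exp(-eta)).
eta = -2.38.
exp(-eta) = exp(2.38) = 10.804903.
mu = 1/(1+10.804903) = 0.0847

0.0847


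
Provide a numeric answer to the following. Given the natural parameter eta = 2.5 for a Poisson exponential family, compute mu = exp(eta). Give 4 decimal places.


Expectation parameter for Poisson exponential family:
mu = exp(eta).
eta = 2.5.
mu = exp(2.5) = 12.1825

12.1825


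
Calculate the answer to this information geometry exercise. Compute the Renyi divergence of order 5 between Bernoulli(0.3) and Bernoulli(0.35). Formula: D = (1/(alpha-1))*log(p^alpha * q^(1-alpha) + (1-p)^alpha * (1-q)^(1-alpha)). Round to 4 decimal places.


Renyi divergence of order alpha between Bernoulli distributions:
D = (1/(alpha-1))*log(p^alpha * q^(1-alpha) + (1-p)^alpha * (1-q)^(1-alpha)).
alpha = 5, p = 0.3, q = 0.35.
p^alpha * q^(1-alpha) = 0.3^5 * 0.35^-4 = 0.161933.
(1-p)^alpha * (1-q)^(1-alpha) = 0.7^5 * 0.65^-4 = 0.941536.
sum = 0.161933 + 0.941536 = 1.103468.
D = (1/4)*log(1.103468) = 0.0246

0.0246


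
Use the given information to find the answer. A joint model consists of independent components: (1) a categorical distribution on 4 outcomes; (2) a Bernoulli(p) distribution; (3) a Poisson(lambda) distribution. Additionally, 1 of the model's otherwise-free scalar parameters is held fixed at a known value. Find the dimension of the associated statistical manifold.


The dimension of a statistical manifold equals the number of free
(independent) real parameters of the model. For a product of independent
blocks the parameter counts add.
- categorical on 4 outcomes (probabilities sum to 1): 4-1 = 3.
- Bernoulli (p): 1.
- Poisson (lambda): 1.
Total = 3 + 1 + 1 = 5.
1 parameter(s) fixed at known values: 5 - 1 = 4.
Dimension = 4

4


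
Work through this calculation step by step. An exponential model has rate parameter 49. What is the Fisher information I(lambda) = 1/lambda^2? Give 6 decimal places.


Fisher information for exponential: I(lambda) = 1/lambda^2.
lambda = 49, lambda^2 = 2401.
I = 1/2401 = 0.000416

0.000416


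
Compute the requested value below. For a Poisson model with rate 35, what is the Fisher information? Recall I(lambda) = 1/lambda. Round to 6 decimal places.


Fisher information for Poisson: I(lambda) = 1/lambda.
lambda = 35.
I(lambda) = 1/35 = 0.028571

0.028571


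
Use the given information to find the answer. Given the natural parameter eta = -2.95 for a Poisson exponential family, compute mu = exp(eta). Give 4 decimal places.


Expectation parameter for Poisson exponential family:
mu = exp(eta).
eta = -2.95.
mu = exp(-2.95) = 0.0523

0.0523


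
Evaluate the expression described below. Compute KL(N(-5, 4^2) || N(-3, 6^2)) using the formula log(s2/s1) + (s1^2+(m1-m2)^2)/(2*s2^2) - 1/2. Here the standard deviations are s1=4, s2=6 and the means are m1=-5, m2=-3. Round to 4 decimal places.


KL divergence between normal distributions:
KL = log(s2/s1) + (s1^2 + (m1-m2)^2)/(2*s2^2) - 1/2.
log(6/4) = 0.405465.
(4^2 + (-5--3)^2)/(2*6^2) = (16 + 4)/72 = 0.277778.
KL = 0.405465 + 0.277778 - 0.5 = 0.1832

0.1832


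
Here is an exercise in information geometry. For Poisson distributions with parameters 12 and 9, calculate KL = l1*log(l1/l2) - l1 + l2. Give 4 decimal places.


KL divergence for Poisson:
KL = l1*log(l1/l2) - l1 + l2.
l1 = 12, l2 = 9.
log(12/9) = 0.287682.
l1*log(l1/l2) = 12 * 0.287682 = 3.452185.
KL = 3.452185 - 12 + 9 = 0.4522

0.4522


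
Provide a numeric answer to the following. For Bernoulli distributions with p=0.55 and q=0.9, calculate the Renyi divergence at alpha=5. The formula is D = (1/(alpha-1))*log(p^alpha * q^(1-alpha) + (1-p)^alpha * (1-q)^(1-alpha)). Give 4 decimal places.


Renyi divergence of order alpha between Bernoulli distributions:
D = (1/(alpha-1))*log(p^alpha * q^(1-alpha) + (1-p)^alpha * (1-q)^(1-alpha)).
alpha = 5, p = 0.55, q = 0.9.
p^alpha * q^(1-alpha) = 0.55^5 * 0.9^-4 = 0.076708.
(1-p)^alpha * (1-q)^(1-alpha) = 0.45^5 * 0.1^-4 = 184.528125.
sum = 0.076708 + 184.528125 = 184.604833.
D = (1/4)*log(184.604833) = 1.3046

1.3046
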